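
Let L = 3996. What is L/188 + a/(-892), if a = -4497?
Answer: 1102467/41924 ≈ 26.297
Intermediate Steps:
L/188 + a/(-892) = 3996/188 - 4497/(-892) = 3996*(1/188) - 4497*(-1/892) = 999/47 + 4497/892 = 1102467/41924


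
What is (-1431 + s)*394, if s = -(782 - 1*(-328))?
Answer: -1001154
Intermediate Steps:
s = -1110 (s = -(782 + 328) = -1*1110 = -1110)
(-1431 + s)*394 = (-1431 - 1110)*394 = -2541*394 = -1001154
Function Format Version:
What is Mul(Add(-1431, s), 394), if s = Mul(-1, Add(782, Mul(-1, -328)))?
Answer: -1001154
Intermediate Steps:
s = -1110 (s = Mul(-1, Add(782, 328)) = Mul(-1, 1110) = -1110)
Mul(Add(-1431, s), 394) = Mul(Add(-1431, -1110), 394) = Mul(-2541, 394) = -1001154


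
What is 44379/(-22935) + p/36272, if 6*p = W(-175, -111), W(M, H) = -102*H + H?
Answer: -1044574027/554598880 ≈ -1.8835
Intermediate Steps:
W(M, H) = -101*H
p = 3737/2 (p = (-101*(-111))/6 = (1/6)*11211 = 3737/2 ≈ 1868.5)
44379/(-22935) + p/36272 = 44379/(-22935) + (3737/2)/36272 = 44379*(-1/22935) + (3737/2)*(1/36272) = -14793/7645 + 3737/72544 = -1044574027/554598880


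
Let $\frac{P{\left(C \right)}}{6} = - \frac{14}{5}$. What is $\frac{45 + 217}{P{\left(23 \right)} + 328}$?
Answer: $\frac{655}{778} \approx 0.8419$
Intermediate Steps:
$P{\left(C \right)} = - \frac{84}{5}$ ($P{\left(C \right)} = 6 \left(- \frac{14}{5}\right) = - \frac{84}{5}$)
$\frac{45 + 217}{P{\left(23 \right)} + 328} = \frac{45 + 217}{- \frac{84}{5} + 328} = \frac{262}{\frac{1556}{5}} = 262 \cdot \frac{5}{1556} = \frac{655}{778}$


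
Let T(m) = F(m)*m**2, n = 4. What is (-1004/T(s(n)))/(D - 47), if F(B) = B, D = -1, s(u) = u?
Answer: 251/768 ≈ 0.32682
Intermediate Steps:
T(m) = m**3 (T(m) = m*m**2 = m**3)
(-1004/T(s(n)))/(D - 47) = (-1004/(4**3))/(-1 - 47) = (-1004/64)/(-48) = -(-251)/(12*64) = -1/48*(-251/16) = 251/768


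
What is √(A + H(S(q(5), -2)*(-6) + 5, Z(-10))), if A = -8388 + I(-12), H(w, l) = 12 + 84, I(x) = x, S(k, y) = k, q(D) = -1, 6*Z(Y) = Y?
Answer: 4*I*√519 ≈ 91.126*I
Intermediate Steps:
Z(Y) = Y/6
H(w, l) = 96
A = -8400 (A = -8388 - 12 = -8400)
√(A + H(S(q(5), -2)*(-6) + 5, Z(-10))) = √(-8400 + 96) = √(-8304) = 4*I*√519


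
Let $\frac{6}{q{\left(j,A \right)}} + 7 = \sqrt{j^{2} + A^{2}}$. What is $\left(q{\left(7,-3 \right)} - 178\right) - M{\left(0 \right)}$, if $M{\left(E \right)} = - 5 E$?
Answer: $- \frac{520}{3} + \frac{2 \sqrt{58}}{3} \approx -168.26$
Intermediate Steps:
$q{\left(j,A \right)} = \frac{6}{-7 + \sqrt{A^{2} + j^{2}}}$ ($q{\left(j,A \right)} = \frac{6}{-7 + \sqrt{j^{2} + A^{2}}} = \frac{6}{-7 + \sqrt{A^{2} + j^{2}}}$)
$\left(q{\left(7,-3 \right)} - 178\right) - M{\left(0 \right)} = \left(\frac{6}{-7 + \sqrt{\left(-3\right)^{2} + 7^{2}}} - 178\right) - \left(-5\right) 0 = \left(\frac{6}{-7 + \sqrt{9 + 49}} - 178\right) - 0 = \left(\frac{6}{-7 + \sqrt{58}} - 178\right) + 0 = \left(-178 + \frac{6}{-7 + \sqrt{58}}\right) + 0 = -178 + \frac{6}{-7 + \sqrt{58}}$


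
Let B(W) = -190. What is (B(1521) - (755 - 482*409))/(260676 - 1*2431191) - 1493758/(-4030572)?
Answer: 58367955547/208295642490 ≈ 0.28022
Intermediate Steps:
(B(1521) - (755 - 482*409))/(260676 - 1*2431191) - 1493758/(-4030572) = (-190 - (755 - 482*409))/(260676 - 1*2431191) - 1493758/(-4030572) = (-190 - (755 - 197138))/(260676 - 2431191) - 1493758*(-1/4030572) = (-190 - 1*(-196383))/(-2170515) + 106697/287898 = (-190 + 196383)*(-1/2170515) + 106697/287898 = 196193*(-1/2170515) + 106697/287898 = -196193/2170515 + 106697/287898 = 58367955547/208295642490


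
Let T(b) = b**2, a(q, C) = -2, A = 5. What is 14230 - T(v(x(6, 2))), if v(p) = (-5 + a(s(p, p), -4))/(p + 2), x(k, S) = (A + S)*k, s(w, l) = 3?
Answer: 27549231/1936 ≈ 14230.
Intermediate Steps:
x(k, S) = k*(5 + S) (x(k, S) = (5 + S)*k = k*(5 + S))
v(p) = -7/(2 + p) (v(p) = (-5 - 2)/(p + 2) = -7/(2 + p))
14230 - T(v(x(6, 2))) = 14230 - (-7/(2 + 6*(5 + 2)))**2 = 14230 - (-7/(2 + 6*7))**2 = 14230 - (-7/(2 + 42))**2 = 14230 - (-7/44)**2 = 14230 - 1*49/1936 = 14230 - 49/1936 = 27549231/1936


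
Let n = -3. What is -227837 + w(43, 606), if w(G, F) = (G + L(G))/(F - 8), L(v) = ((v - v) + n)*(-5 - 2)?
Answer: -68123231/299 ≈ -2.2784e+5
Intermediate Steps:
L(v) = 21 (L(v) = ((v - v) - 3)*(-5 - 2) = (0 - 3)*(-7) = -3*(-7) = 21)
w(G, F) = (21 + G)/(-8 + F) (w(G, F) = (G + 21)/(F - 8) = (21 + G)/(-8 + F))
-227837 + w(43, 606) = -227837 + (21 + 43)/(-8 + 606) = -227837 + 64/598 = -227837 + (1/598)*64 = -227837 + 32/299 = -68123231/299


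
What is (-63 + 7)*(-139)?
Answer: 7784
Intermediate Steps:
(-63 + 7)*(-139) = -56*(-139) = 7784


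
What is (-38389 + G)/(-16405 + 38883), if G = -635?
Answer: -19512/11239 ≈ -1.7361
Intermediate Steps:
(-38389 + G)/(-16405 + 38883) = (-38389 - 635)/(-16405 + 38883) = -39024/22478 = -39024*1/22478 = -19512/11239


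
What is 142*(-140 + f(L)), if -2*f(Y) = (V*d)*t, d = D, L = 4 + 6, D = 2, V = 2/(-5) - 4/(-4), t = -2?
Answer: -98548/5 ≈ -19710.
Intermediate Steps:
V = ⅗ (V = 2*(-⅕) - 4*(-¼) = -⅖ + 1 = ⅗ ≈ 0.60000)
L = 10
d = 2
f(Y) = 6/5 (f(Y) = -(⅗)*2*(-2)/2 = -3*(-2)/5 = -½*(-12/5) = 6/5)
142*(-140 + f(L)) = 142*(-140 + 6/5) = 142*(-694/5) = -98548/5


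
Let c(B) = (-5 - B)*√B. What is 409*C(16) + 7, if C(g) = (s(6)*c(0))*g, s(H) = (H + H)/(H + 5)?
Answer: 7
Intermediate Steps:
c(B) = √B*(-5 - B)
s(H) = 2*H/(5 + H) (s(H) = (2*H)/(5 + H) = 2*H/(5 + H))
C(g) = 0 (C(g) = ((2*6/(5 + 6))*(√0*(-5 - 1*0)))*g = ((2*6/11)*(0*(-5 + 0)))*g = ((2*6*(1/11))*(0*(-5)))*g = ((12/11)*0)*g = 0*g = 0)
409*C(16) + 7 = 409*0 + 7 = 0 + 7 = 7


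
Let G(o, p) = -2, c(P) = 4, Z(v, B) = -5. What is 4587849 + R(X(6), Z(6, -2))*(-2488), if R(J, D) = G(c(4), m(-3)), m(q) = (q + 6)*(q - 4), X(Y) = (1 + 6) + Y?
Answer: 4592825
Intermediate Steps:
X(Y) = 7 + Y
m(q) = (-4 + q)*(6 + q) (m(q) = (6 + q)*(-4 + q) = (-4 + q)*(6 + q))
R(J, D) = -2
4587849 + R(X(6), Z(6, -2))*(-2488) = 4587849 - 2*(-2488) = 4587849 + 4976 = 4592825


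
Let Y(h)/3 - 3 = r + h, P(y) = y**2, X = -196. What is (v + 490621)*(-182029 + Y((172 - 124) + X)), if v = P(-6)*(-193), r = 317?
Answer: -87792937249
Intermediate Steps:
Y(h) = 960 + 3*h (Y(h) = 9 + 3*(317 + h) = 9 + (951 + 3*h) = 960 + 3*h)
v = -6948 (v = (-6)**2*(-193) = 36*(-193) = -6948)
(v + 490621)*(-182029 + Y((172 - 124) + X)) = (-6948 + 490621)*(-182029 + (960 + 3*((172 - 124) - 196))) = 483673*(-182029 + (960 + 3*(48 - 196))) = 483673*(-182029 + (960 + 3*(-148))) = 483673*(-182029 + (960 - 444)) = 483673*(-182029 + 516) = 483673*(-181513) = -87792937249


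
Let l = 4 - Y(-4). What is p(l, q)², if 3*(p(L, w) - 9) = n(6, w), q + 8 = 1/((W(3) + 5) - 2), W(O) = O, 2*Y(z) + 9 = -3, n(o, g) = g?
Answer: 13225/324 ≈ 40.818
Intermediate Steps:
Y(z) = -6 (Y(z) = -9/2 + (½)*(-3) = -9/2 - 3/2 = -6)
l = 10 (l = 4 - 1*(-6) = 4 + 6 = 10)
q = -47/6 (q = -8 + 1/((3 + 5) - 2) = -8 + 1/(8 - 2) = -8 + 1/6 = -8 + ⅙ = -47/6 ≈ -7.8333)
p(L, w) = 9 + w/3
p(l, q)² = (9 + (⅓)*(-47/6))² = (9 - 47/18)² = (115/18)² = 13225/324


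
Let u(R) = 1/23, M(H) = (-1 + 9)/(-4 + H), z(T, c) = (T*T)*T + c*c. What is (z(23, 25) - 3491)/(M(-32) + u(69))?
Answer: -1925307/37 ≈ -52035.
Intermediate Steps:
z(T, c) = T³ + c² (z(T, c) = T²*T + c² = T³ + c²)
M(H) = 8/(-4 + H)
u(R) = 1/23
(z(23, 25) - 3491)/(M(-32) + u(69)) = ((23³ + 25²) - 3491)/(8/(-4 - 32) + 1/23) = ((12167 + 625) - 3491)/(8/(-36) + 1/23) = (12792 - 3491)/(8*(-1/36) + 1/23) = 9301/(-2/9 + 1/23) = 9301/(-37/207) = 9301*(-207/37) = -1925307/37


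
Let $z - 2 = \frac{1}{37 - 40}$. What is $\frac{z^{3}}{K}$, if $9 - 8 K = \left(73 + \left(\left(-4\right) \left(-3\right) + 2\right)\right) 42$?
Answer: $- \frac{200}{19683} \approx -0.010161$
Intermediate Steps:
$z = \frac{5}{3}$ ($z = 2 + \frac{1}{37 - 40} = 2 + \frac{1}{-3} = 2 - \frac{1}{3} = \frac{5}{3} \approx 1.6667$)
$K = - \frac{3645}{8}$ ($K = \frac{9}{8} - \frac{\left(73 + \left(\left(-4\right) \left(-3\right) + 2\right)\right) 42}{8} = \frac{9}{8} - \frac{\left(73 + \left(12 + 2\right)\right) 42}{8} = \frac{9}{8} - \frac{\left(73 + 14\right) 42}{8} = \frac{9}{8} - \frac{87 \cdot 42}{8} = \frac{9}{8} - \frac{1827}{4} = - \frac{3645}{8} \approx -455.63$)
$\frac{z^{3}}{K} = \frac{\left(\frac{5}{3}\right)^{3}}{- \frac{3645}{8}} = \frac{125}{27} \left(- \frac{8}{3645}\right) = - \frac{200}{19683}$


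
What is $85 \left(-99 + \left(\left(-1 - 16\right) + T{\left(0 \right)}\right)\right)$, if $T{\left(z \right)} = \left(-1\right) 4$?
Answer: $-10200$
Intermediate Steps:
$T{\left(z \right)} = -4$
$85 \left(-99 + \left(\left(-1 - 16\right) + T{\left(0 \right)}\right)\right) = 85 \left(-99 - 21\right) = 85 \left(-120\right) = -10200$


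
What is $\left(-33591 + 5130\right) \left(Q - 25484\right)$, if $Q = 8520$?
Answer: $482812404$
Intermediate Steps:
$\left(-33591 + 5130\right) \left(Q - 25484\right) = \left(-33591 + 5130\right) \left(8520 - 25484\right) = \left(-28461\right) \left(-16964\right) = 482812404$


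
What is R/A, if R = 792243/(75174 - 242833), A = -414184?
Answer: 792243/69441675256 ≈ 1.1409e-5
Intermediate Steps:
R = -792243/167659 (R = 792243/(-167659) = 792243*(-1/167659) = -792243/167659 ≈ -4.7253)
R/A = -792243/167659/(-414184) = -792243/167659*(-1/414184) = 792243/69441675256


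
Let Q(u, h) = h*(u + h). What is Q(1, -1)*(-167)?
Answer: 0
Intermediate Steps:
Q(u, h) = h*(h + u)
Q(1, -1)*(-167) = -(-1 + 1)*(-167) = -1*0*(-167) = 0*(-167) = 0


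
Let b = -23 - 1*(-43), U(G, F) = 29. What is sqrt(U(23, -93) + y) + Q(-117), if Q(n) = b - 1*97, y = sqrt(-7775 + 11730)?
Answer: -77 + sqrt(29 + sqrt(3955)) ≈ -67.414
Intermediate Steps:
b = 20 (b = -23 + 43 = 20)
y = sqrt(3955) ≈ 62.889
Q(n) = -77 (Q(n) = 20 - 1*97 = 20 - 97 = -77)
sqrt(U(23, -93) + y) + Q(-117) = sqrt(29 + sqrt(3955)) - 77 = -77 + sqrt(29 + sqrt(3955))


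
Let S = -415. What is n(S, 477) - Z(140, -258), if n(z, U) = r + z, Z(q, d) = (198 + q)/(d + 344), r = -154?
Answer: -24636/43 ≈ -572.93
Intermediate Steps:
Z(q, d) = (198 + q)/(344 + d)
n(z, U) = -154 + z
n(S, 477) - Z(140, -258) = (-154 - 415) - (198 + 140)/(344 - 258) = -569 - 338/86 = -569 - 1*169/43 = -569 - 169/43 = -24636/43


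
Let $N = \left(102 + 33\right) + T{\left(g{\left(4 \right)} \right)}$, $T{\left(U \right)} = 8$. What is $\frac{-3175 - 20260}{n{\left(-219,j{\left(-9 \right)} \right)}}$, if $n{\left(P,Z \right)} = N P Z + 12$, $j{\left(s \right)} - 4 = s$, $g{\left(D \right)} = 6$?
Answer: $- \frac{23435}{156597} \approx -0.14965$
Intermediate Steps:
$j{\left(s \right)} = 4 + s$
$N = 143$ ($N = \left(102 + 33\right) + 8 = 135 + 8 = 143$)
$n{\left(P,Z \right)} = 12 + 143 P Z$ ($n{\left(P,Z \right)} = 143 P Z + 12 = 12 + 143 P Z$)
$\frac{-3175 - 20260}{n{\left(-219,j{\left(-9 \right)} \right)}} = \frac{-3175 - 20260}{12 + 143 \left(-219\right) \left(4 - 9\right)} = - \frac{23435}{12 + 143 \left(-219\right) \left(-5\right)} = - \frac{23435}{12 + 156585} = - \frac{23435}{156597}$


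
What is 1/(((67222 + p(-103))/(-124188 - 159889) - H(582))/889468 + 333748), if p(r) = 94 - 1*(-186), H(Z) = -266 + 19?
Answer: 252677401036/84330577311062445 ≈ 2.9963e-6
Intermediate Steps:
H(Z) = -247
p(r) = 280 (p(r) = 94 + 186 = 280)
1/(((67222 + p(-103))/(-124188 - 159889) - H(582))/889468 + 333748) = 1/(((67222 + 280)/(-124188 - 159889) - 1*(-247))/889468 + 333748) = 1/((67502/(-284077) + 247)*(1/889468) + 333748) = 1/((67502*(-1/284077) + 247)*(1/889468) + 333748) = 1/((-67502/284077 + 247)*(1/889468) + 333748) = 1/((70099517/284077)*(1/889468) + 333748) = 1/(70099517/252677401036 + 333748) = 1/(84330577311062445/252677401036) = 252677401036/84330577311062445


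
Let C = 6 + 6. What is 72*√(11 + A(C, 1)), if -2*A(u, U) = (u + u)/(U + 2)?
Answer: 72*√7 ≈ 190.49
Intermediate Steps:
C = 12
A(u, U) = -u/(2 + U) (A(u, U) = -(u + u)/(2*(U + 2)) = -2*u/(2*(2 + U)) = -u/(2 + U))
72*√(11 + A(C, 1)) = 72*√(11 - 1*12/(2 + 1)) = 72*√(11 - 1*12/3) = 72*√(11 - 1*12*⅓) = 72*√(11 - 4) = 72*√7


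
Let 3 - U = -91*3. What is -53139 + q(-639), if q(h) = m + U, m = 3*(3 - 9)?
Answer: -52881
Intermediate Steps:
U = 276 (U = 3 - (-91)*3 = 3 - 1*(-273) = 3 + 273 = 276)
m = -18 (m = 3*(-6) = -18)
q(h) = 258 (q(h) = -18 + 276 = 258)
-53139 + q(-639) = -53139 + 258 = -52881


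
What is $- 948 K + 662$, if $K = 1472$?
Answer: $-1394794$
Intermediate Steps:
$- 948 K + 662 = \left(-948\right) 1472 + 662 = -1395456 + 662 = -1394794$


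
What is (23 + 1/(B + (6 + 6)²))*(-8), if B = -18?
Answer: -11596/63 ≈ -184.06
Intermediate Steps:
(23 + 1/(B + (6 + 6)²))*(-8) = (23 + 1/(-18 + (6 + 6)²))*(-8) = (23 + 1/(-18 + 12²))*(-8) = (23 + 1/(-18 + 144))*(-8) = (23 + 1/126)*(-8) = (2899/126)*(-8) = -11596/63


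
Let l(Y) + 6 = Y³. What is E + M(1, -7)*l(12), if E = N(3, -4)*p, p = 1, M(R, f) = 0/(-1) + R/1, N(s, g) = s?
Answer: 1725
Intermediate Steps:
l(Y) = -6 + Y³
M(R, f) = R (M(R, f) = 0*(-1) + R*1 = 0 + R = R)
E = 3 (E = 3*1 = 3)
E + M(1, -7)*l(12) = 3 + 1*(-6 + 12³) = 3 + 1*(-6 + 1728) = 3 + 1*1722 = 3 + 1722 = 1725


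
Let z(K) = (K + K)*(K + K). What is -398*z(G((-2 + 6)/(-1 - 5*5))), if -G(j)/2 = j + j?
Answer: -101888/169 ≈ -602.89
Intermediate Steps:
G(j) = -4*j (G(j) = -2*(j + j) = -4*j)
z(K) = 4*K² (z(K) = (2*K)*(2*K) = 4*K²)
-398*z(G((-2 + 6)/(-1 - 5*5))) = -1592*(-4*(-2 + 6)/(-1 - 5*5))² = -1592*(-16/(-1 - 25))² = -1592*(-16/(-26))² = -1592*(-16*(-1)/26)² = -1592*(-4*(-2/13))² = -1592*(8/13)² = -1592*64/169 = -398*256/169 = -101888/169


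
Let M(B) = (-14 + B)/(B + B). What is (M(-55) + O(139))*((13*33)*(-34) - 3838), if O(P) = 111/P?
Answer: -200830812/7645 ≈ -26270.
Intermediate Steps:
M(B) = (-14 + B)/(2*B) (M(B) = (-14 + B)/((2*B)) = (-14 + B)*(1/(2*B)) = (-14 + B)/(2*B))
(M(-55) + O(139))*((13*33)*(-34) - 3838) = ((½)*(-14 - 55)/(-55) + 111/139)*((13*33)*(-34) - 3838) = ((½)*(-1/55)*(-69) + 111*(1/139))*(429*(-34) - 3838) = (69/110 + 111/139)*(-14586 - 3838) = (21801/15290)*(-18424) = -200830812/7645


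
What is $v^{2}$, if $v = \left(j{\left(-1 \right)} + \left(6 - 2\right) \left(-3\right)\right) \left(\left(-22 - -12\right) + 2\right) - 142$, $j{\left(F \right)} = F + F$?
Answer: $900$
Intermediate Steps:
$j{\left(F \right)} = 2 F$
$v = -30$ ($v = \left(2 \left(-1\right) + \left(6 - 2\right) \left(-3\right)\right) \left(\left(-22 - -12\right) + 2\right) - 142 = \left(-2 + 4 \left(-3\right)\right) \left(\left(-22 + 12\right) + 2\right) - 142 = \left(-2 - 12\right) \left(-10 + 2\right) - 142 = \left(-14\right) \left(-8\right) - 142 = 112 - 142 = -30$)
$v^{2} = \left(-30\right)^{2} = 900$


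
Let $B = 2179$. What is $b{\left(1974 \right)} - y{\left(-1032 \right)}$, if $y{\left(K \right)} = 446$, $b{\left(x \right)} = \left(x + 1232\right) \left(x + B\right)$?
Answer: $13314072$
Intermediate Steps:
$b{\left(x \right)} = \left(1232 + x\right) \left(2179 + x\right)$ ($b{\left(x \right)} = \left(x + 1232\right) \left(x + 2179\right) = \left(1232 + x\right) \left(2179 + x\right)$)
$b{\left(1974 \right)} - y{\left(-1032 \right)} = \left(2684528 + 1974^{2} + 3411 \cdot 1974\right) - 446 = \left(2684528 + 3896676 + 6733314\right) - 446 = 13314518 - 446 = 13314072$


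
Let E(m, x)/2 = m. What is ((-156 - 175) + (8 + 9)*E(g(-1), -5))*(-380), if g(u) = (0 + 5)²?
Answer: -197220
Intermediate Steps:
g(u) = 25 (g(u) = 5² = 25)
E(m, x) = 2*m
((-156 - 175) + (8 + 9)*E(g(-1), -5))*(-380) = ((-156 - 175) + (8 + 9)*(2*25))*(-380) = (-331 + 17*50)*(-380) = (-331 + 850)*(-380) = 519*(-380) = -197220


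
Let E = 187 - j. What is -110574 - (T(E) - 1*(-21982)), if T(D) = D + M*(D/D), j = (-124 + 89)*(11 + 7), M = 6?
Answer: -133379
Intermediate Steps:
j = -630 (j = -35*18 = -630)
E = 817 (E = 187 - 1*(-630) = 187 + 630 = 817)
T(D) = 6 + D (T(D) = D + 6*(D/D) = D + 6*1 = D + 6 = 6 + D)
-110574 - (T(E) - 1*(-21982)) = -110574 - ((6 + 817) - 1*(-21982)) = -110574 - (823 + 21982) = -110574 - 1*22805 = -110574 - 22805 = -133379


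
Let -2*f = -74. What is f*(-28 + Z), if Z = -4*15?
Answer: -3256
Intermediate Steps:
f = 37 (f = -½*(-74) = 37)
Z = -60
f*(-28 + Z) = 37*(-28 - 60) = 37*(-88) = -3256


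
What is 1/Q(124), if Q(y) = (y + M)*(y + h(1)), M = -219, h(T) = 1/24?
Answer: -24/282815 ≈ -8.4861e-5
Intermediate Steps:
h(T) = 1/24
Q(y) = (-219 + y)*(1/24 + y) (Q(y) = (y - 219)*(y + 1/24) = (-219 + y)*(1/24 + y))
1/Q(124) = 1/(-73/8 + 124² - 5255/24*124) = 1/(-73/8 + 15376 - 162905/6) = 1/(-282815/24) = -24/282815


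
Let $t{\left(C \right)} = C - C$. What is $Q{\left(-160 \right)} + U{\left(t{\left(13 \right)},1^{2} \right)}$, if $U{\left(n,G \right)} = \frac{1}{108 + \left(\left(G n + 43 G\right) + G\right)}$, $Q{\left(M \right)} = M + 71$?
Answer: $- \frac{13527}{152} \approx -88.993$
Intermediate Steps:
$Q{\left(M \right)} = 71 + M$
$t{\left(C \right)} = 0$
$U{\left(n,G \right)} = \frac{1}{108 + 44 G + G n}$ ($U{\left(n,G \right)} = \frac{1}{108 + \left(\left(43 G + G n\right) + G\right)} = \frac{1}{108 + \left(44 G + G n\right)} = \frac{1}{108 + 44 G + G n}$)
$Q{\left(-160 \right)} + U{\left(t{\left(13 \right)},1^{2} \right)} = \left(71 - 160\right) + \frac{1}{108 + 44 \cdot 1^{2} + 1^{2} \cdot 0} = -89 + \frac{1}{108 + 44 \cdot 1 + 1 \cdot 0} = -89 + \frac{1}{108 + 44 + 0} = -89 + \frac{1}{152} = - \frac{13527}{152}$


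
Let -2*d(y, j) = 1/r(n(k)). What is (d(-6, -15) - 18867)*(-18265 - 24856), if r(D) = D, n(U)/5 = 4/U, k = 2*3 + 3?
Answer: 32542944369/40 ≈ 8.1357e+8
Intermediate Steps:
k = 9 (k = 6 + 3 = 9)
n(U) = 20/U (n(U) = 5*(4/U) = 20/U)
d(y, j) = -9/40 (d(y, j) = -1/(2*(20/9)) = -1/(2*(20*(⅑))) = -1/(2*20/9) = -½*9/20 = -9/40)
(d(-6, -15) - 18867)*(-18265 - 24856) = (-9/40 - 18867)*(-18265 - 24856) = -754689/40*(-43121) = 32542944369/40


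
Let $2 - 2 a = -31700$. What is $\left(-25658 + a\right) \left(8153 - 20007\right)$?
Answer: $116252178$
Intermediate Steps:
$a = 15851$ ($a = 1 - -15850 = 1 + 15850 = 15851$)
$\left(-25658 + a\right) \left(8153 - 20007\right) = \left(-25658 + 15851\right) \left(8153 - 20007\right) = \left(-9807\right) \left(-11854\right) = 116252178$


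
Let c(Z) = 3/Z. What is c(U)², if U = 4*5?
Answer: 9/400 ≈ 0.022500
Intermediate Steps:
U = 20
c(U)² = (3/20)² = 9/400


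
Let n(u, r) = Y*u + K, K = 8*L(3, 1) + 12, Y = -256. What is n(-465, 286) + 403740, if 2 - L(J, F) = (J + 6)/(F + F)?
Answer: 522772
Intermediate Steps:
L(J, F) = 2 - (6 + J)/(2*F) (L(J, F) = 2 - (J + 6)/(F + F) = 2 - (6 + J)/(2*F))
K = -8 (K = 8*((½)*(-6 - 1*3 + 4*1)/1) + 12 = 8*((½)*1*(-6 - 3 + 4)) + 12 = 8*((½)*1*(-5)) + 12 = 8*(-5/2) + 12 = -20 + 12 = -8)
n(u, r) = -8 - 256*u (n(u, r) = -256*u - 8 = -8 - 256*u)
n(-465, 286) + 403740 = (-8 - 256*(-465)) + 403740 = (-8 + 119040) + 403740 = 119032 + 403740 = 522772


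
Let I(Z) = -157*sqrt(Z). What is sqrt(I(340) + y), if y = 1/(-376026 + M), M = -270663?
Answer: sqrt(-646689 - 131316892094394*sqrt(85))/646689 ≈ 53.805*I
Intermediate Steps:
y = -1/646689 (y = 1/(-376026 - 270663) = 1/(-646689) = -1/646689 ≈ -1.5463e-6)
sqrt(I(340) + y) = sqrt(-314*sqrt(85) - 1/646689) = sqrt(-1/646689 - 314*sqrt(85))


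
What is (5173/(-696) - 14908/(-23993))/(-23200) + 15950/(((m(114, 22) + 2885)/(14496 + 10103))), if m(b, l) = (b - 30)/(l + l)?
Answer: 24589159938100256407/180925032403200 ≈ 1.3591e+5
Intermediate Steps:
m(b, l) = (-30 + b)/(2*l) (m(b, l) = (-30 + b)/((2*l)) = (-30 + b)*(1/(2*l)) = (-30 + b)/(2*l))
(5173/(-696) - 14908/(-23993))/(-23200) + 15950/(((m(114, 22) + 2885)/(14496 + 10103))) = (5173/(-696) - 14908/(-23993))/(-23200) + 15950/((((1/2)*(-30 + 114)/22 + 2885)/(14496 + 10103))) = (5173*(-1/696) - 14908*(-1/23993))*(-1/23200) + 15950/((((1/2)*(1/22)*84 + 2885)/24599)) = (-5173/696 + 14908/23993)*(-1/23200) + 15950/(((21/11 + 2885)*(1/24599))) = -113739821/16699128*(-1/23200) + 15950/(((31756/11)*(1/24599))) = 113739821/387419769600 + 15950/(1868/15917) = 113739821/387419769600 + 15950*(15917/1868) = 113739821/387419769600 + 126938075/934 = 24589159938100256407/180925032403200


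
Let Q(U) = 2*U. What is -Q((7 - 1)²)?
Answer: -72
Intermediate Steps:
-Q((7 - 1)²) = -2*(7 - 1)² = -2*6² = -2*36 = -1*72 = -72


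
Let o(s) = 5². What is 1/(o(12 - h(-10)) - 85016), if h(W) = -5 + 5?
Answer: -1/84991 ≈ -1.1766e-5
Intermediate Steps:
h(W) = 0
o(s) = 25
1/(o(12 - h(-10)) - 85016) = 1/(25 - 85016) = 1/(-84991) = -1/84991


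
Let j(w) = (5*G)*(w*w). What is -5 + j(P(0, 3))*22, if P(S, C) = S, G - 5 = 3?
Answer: -5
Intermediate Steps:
G = 8 (G = 5 + 3 = 8)
j(w) = 40*w² (j(w) = (5*8)*(w*w) = 40*w²)
-5 + j(P(0, 3))*22 = -5 + (40*0²)*22 = -5 + (40*0)*22 = -5 + 0*22 = -5 + 0 = -5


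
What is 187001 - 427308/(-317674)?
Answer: 4243270213/22691 ≈ 1.8700e+5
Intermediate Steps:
187001 - 427308/(-317674) = 187001 - 427308*(-1/317674) = 187001 + 30522/22691 = 4243270213/22691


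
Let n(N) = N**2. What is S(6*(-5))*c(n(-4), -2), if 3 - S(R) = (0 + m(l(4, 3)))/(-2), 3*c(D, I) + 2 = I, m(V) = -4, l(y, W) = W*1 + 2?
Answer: -4/3 ≈ -1.3333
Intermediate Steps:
l(y, W) = 2 + W (l(y, W) = W + 2 = 2 + W)
c(D, I) = -2/3 + I/3
S(R) = 1 (S(R) = 3 - (0 - 4)/(-2) = 3 - (-4)*(-1)/2 = 3 - 1*2 = 3 - 2 = 1)
S(6*(-5))*c(n(-4), -2) = 1*(-2/3 + (1/3)*(-2)) = 1*(-2/3 - 2/3) = 1*(-4/3) = -4/3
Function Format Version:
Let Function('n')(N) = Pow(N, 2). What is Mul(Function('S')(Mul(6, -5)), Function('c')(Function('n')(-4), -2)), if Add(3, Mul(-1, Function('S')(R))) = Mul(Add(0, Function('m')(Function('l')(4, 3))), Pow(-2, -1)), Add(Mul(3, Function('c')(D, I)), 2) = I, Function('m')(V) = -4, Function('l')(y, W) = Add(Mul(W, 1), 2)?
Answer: Rational(-4, 3) ≈ -1.3333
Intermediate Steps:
Function('l')(y, W) = Add(2, W) (Function('l')(y, W) = Add(W, 2) = Add(2, W))
Function('c')(D, I) = Add(Rational(-2, 3), Mul(Rational(1, 3), I))
Function('S')(R) = 1 (Function('S')(R) = Add(3, Mul(-1, Mul(Add(0, -4), Pow(-2, -1)))) = Add(3, Mul(-1, Mul(-4, Rational(-1, 2)))) = Add(3, Mul(-1, 2)) = Add(3, -2) = 1)
Mul(Function('S')(Mul(6, -5)), Function('c')(Function('n')(-4), -2)) = Mul(1, Add(Rational(-2, 3), Mul(Rational(1, 3), -2))) = Mul(1, Add(Rational(-2, 3), Rational(-2, 3))) = Mul(1, Rational(-4, 3)) = Rational(-4, 3)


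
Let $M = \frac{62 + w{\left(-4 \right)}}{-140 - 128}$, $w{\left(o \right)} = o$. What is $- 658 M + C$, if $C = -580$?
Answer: $- \frac{29319}{67} \approx -437.6$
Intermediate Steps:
$M = - \frac{29}{134}$ ($M = \frac{62 - 4}{-140 - 128} = \frac{58}{-268} = 58 \left(- \frac{1}{268}\right) = - \frac{29}{134} \approx -0.21642$)
$- 658 M + C = \left(-658\right) \left(- \frac{29}{134}\right) - 580 = \frac{9541}{67} - 580 = - \frac{29319}{67}$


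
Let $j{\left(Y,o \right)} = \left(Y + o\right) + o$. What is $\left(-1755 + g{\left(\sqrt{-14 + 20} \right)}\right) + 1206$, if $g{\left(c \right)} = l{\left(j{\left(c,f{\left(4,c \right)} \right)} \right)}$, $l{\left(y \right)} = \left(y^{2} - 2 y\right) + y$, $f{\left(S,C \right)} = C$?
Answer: $-495 - 3 \sqrt{6} \approx -502.35$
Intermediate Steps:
$j{\left(Y,o \right)} = Y + 2 o$
$l{\left(y \right)} = y^{2} - y$
$g{\left(c \right)} = 3 c \left(-1 + 3 c\right)$ ($g{\left(c \right)} = \left(c + 2 c\right) \left(-1 + \left(c + 2 c\right)\right) = 3 c \left(-1 + 3 c\right)$)
$\left(-1755 + g{\left(\sqrt{-14 + 20} \right)}\right) + 1206 = \left(-1755 + 3 \sqrt{-14 + 20} \left(-1 + 3 \sqrt{-14 + 20}\right)\right) + 1206 = \left(-1755 + 3 \sqrt{6} \left(-1 + 3 \sqrt{6}\right)\right) + 1206 = -549 + 3 \sqrt{6} \left(-1 + 3 \sqrt{6}\right)$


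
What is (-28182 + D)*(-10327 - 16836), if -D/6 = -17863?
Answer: -2145768348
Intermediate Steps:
D = 107178 (D = -6*(-17863) = 107178)
(-28182 + D)*(-10327 - 16836) = (-28182 + 107178)*(-10327 - 16836) = 78996*(-27163) = -2145768348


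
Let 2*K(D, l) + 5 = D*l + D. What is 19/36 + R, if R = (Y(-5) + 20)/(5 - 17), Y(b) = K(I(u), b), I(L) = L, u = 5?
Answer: -7/72 ≈ -0.097222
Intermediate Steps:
K(D, l) = -5/2 + D/2 + D*l/2 (K(D, l) = -5/2 + (D*l + D)/2 = -5/2 + (D + D*l)/2 = -5/2 + (D/2 + D*l/2) = -5/2 + D/2 + D*l/2)
Y(b) = 5*b/2 (Y(b) = -5/2 + (1/2)*5 + (1/2)*5*b = -5/2 + 5/2 + 5*b/2 = 5*b/2)
R = -5/8 (R = ((5/2)*(-5) + 20)/(5 - 17) = (-25/2 + 20)/(-12) = (15/2)*(-1/12) = -5/8 ≈ -0.62500)
19/36 + R = 19/36 - 5/8 = -7/72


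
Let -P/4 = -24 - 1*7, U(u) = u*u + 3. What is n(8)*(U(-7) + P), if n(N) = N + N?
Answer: 2816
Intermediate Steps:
U(u) = 3 + u² (U(u) = u² + 3 = 3 + u²)
P = 124 (P = -4*(-24 - 1*7) = -4*(-24 - 7) = -4*(-31) = 124)
n(N) = 2*N
n(8)*(U(-7) + P) = (2*8)*((3 + (-7)²) + 124) = 16*((3 + 49) + 124) = 16*(52 + 124) = 16*176 = 2816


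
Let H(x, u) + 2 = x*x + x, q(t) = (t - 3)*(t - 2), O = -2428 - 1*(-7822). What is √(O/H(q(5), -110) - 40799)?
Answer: I*√4066415/10 ≈ 201.65*I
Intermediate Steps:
O = 5394 (O = -2428 + 7822 = 5394)
q(t) = (-3 + t)*(-2 + t)
H(x, u) = -2 + x + x² (H(x, u) = -2 + (x*x + x) = -2 + (x² + x) = -2 + (x + x²) = -2 + x + x²)
√(O/H(q(5), -110) - 40799) = √(5394/(-2 + (6 + 5² - 5*5) + (6 + 5² - 5*5)²) - 40799) = √(5394/(-2 + (6 + 25 - 25) + (6 + 25 - 25)²) - 40799) = √(5394/(-2 + 6 + 6²) - 40799) = √(5394/(-2 + 6 + 36) - 40799) = √(5394/40 - 40799) = √(5394*(1/40) - 40799) = √(2697/20 - 40799) = √(-813283/20) = I*√4066415/10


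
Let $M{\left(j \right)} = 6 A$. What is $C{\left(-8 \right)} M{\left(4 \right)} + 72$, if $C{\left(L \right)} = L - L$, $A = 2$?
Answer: $72$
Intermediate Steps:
$M{\left(j \right)} = 12$ ($M{\left(j \right)} = 6 \cdot 2 = 12$)
$C{\left(L \right)} = 0$
$C{\left(-8 \right)} M{\left(4 \right)} + 72 = 0 \cdot 12 + 72 = 0 + 72 = 72$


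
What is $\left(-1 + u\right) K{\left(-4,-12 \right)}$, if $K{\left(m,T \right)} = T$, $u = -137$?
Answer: $1656$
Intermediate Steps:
$\left(-1 + u\right) K{\left(-4,-12 \right)} = \left(-1 - 137\right) \left(-12\right) = \left(-138\right) \left(-12\right) = 1656$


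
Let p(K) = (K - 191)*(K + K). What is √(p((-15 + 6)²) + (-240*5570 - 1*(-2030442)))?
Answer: √675822 ≈ 822.08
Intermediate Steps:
p(K) = 2*K*(-191 + K) (p(K) = (-191 + K)*(2*K) = 2*K*(-191 + K))
√(p((-15 + 6)²) + (-240*5570 - 1*(-2030442))) = √(2*(-15 + 6)²*(-191 + (-15 + 6)²) + (-240*5570 - 1*(-2030442))) = √(2*(-9)²*(-191 + (-9)²) + (-1336800 + 2030442)) = √(2*81*(-191 + 81) + 693642) = √(2*81*(-110) + 693642) = √(-17820 + 693642) = √675822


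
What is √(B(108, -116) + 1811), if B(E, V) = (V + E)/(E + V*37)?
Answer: √495361542/523 ≈ 42.556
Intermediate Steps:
B(E, V) = (E + V)/(E + 37*V)
√(B(108, -116) + 1811) = √((108 - 116)/(108 + 37*(-116)) + 1811) = √(-8/(108 - 4292) + 1811) = √(-8/(-4184) + 1811) = √(-1/4184*(-8) + 1811) = √(1/523 + 1811) = √(947154/523) = √495361542/523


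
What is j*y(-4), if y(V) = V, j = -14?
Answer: 56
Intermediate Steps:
j*y(-4) = -14*(-4) = 56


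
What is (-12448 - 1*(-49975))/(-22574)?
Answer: -37527/22574 ≈ -1.6624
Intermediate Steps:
(-12448 - 1*(-49975))/(-22574) = (-12448 + 49975)*(-1/22574) = 37527*(-1/22574) = -37527/22574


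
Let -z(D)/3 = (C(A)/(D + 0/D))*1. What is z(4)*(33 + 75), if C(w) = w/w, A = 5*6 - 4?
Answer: -81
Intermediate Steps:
A = 26 (A = 30 - 4 = 26)
C(w) = 1
z(D) = -3/D (z(D) = -3*1/(D + 0/D) = -3*1/(D + 0) = -3*1/D = -3/D)
z(4)*(33 + 75) = (-3/4)*(33 + 75) = -3*¼*108 = -¾*108 = -81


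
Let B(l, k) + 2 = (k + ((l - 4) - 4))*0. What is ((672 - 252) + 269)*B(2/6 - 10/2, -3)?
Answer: -1378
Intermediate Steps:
B(l, k) = -2 (B(l, k) = -2 + (k + ((l - 4) - 4))*0 = -2 + (k + ((-4 + l) - 4))*0 = -2 + (k + (-8 + l))*0 = -2 + (-8 + k + l)*0 = -2 + 0 = -2)
((672 - 252) + 269)*B(2/6 - 10/2, -3) = ((672 - 252) + 269)*(-2) = (420 + 269)*(-2) = 689*(-2) = -1378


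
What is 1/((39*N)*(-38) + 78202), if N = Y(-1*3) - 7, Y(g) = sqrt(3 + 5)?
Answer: 2768/244629287 + 741*sqrt(2)/1957034296 ≈ 1.1851e-5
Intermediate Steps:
Y(g) = 2*sqrt(2) (Y(g) = sqrt(8) = 2*sqrt(2))
N = -7 + 2*sqrt(2) (N = 2*sqrt(2) - 7 = -7 + 2*sqrt(2) ≈ -4.1716)
1/((39*N)*(-38) + 78202) = 1/((39*(-7 + 2*sqrt(2)))*(-38) + 78202) = 1/((-273 + 78*sqrt(2))*(-38) + 78202) = 1/((10374 - 2964*sqrt(2)) + 78202) = 1/(88576 - 2964*sqrt(2))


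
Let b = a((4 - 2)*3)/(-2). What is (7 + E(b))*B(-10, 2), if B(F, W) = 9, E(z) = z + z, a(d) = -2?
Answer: 81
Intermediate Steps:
b = 1 (b = -2/(-2) = -2*(-½) = 1)
E(z) = 2*z
(7 + E(b))*B(-10, 2) = (7 + 2*1)*9 = (7 + 2)*9 = 9*9 = 81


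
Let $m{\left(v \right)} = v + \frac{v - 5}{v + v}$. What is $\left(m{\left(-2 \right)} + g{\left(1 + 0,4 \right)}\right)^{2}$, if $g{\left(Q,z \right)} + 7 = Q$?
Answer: $\frac{625}{16} \approx 39.063$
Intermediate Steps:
$g{\left(Q,z \right)} = -7 + Q$
$m{\left(v \right)} = v + \frac{-5 + v}{2 v}$
$\left(m{\left(-2 \right)} + g{\left(1 + 0,4 \right)}\right)^{2} = \left(\left(\frac{1}{2} - 2 - \frac{5}{2 \left(-2\right)}\right) + \left(-7 + \left(1 + 0\right)\right)\right)^{2} = \left(\left(\frac{1}{2} - 2 - - \frac{5}{4}\right) + \left(-7 + 1\right)\right)^{2} = \left(\left(\frac{1}{2} - 2 + \frac{5}{4}\right) - 6\right)^{2} = \left(- \frac{1}{4} - 6\right)^{2} = \left(- \frac{25}{4}\right)^{2} = \frac{625}{16}$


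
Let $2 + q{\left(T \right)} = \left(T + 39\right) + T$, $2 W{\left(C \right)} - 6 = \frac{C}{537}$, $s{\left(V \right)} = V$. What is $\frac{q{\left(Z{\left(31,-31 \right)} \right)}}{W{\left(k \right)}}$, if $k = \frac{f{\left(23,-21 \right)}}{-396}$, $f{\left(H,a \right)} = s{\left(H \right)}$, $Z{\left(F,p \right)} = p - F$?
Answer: $- \frac{37001448}{1275889} \approx -29.001$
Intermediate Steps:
$f{\left(H,a \right)} = H$
$k = - \frac{23}{396}$ ($k = \frac{23}{-396} = 23 \left(- \frac{1}{396}\right) = - \frac{23}{396} \approx -0.058081$)
$W{\left(C \right)} = 3 + \frac{C}{1074}$ ($W{\left(C \right)} = 3 + \frac{C \frac{1}{537}}{2} = 3 + \frac{\frac{1}{537} C}{2} = 3 + \frac{C}{1074}$)
$q{\left(T \right)} = 37 + 2 T$ ($q{\left(T \right)} = -2 + \left(\left(T + 39\right) + T\right) = -2 + \left(\left(39 + T\right) + T\right) = -2 + \left(39 + 2 T\right) = 37 + 2 T$)
$\frac{q{\left(Z{\left(31,-31 \right)} \right)}}{W{\left(k \right)}} = \frac{37 + 2 \left(-31 - 31\right)}{3 + \frac{1}{1074} \left(- \frac{23}{396}\right)} = \frac{37 + 2 \left(-31 - 31\right)}{3 - \frac{23}{425304}} = \frac{37 + 2 \left(-62\right)}{\frac{1275889}{425304}} = \left(37 - 124\right) \frac{425304}{1275889} = \left(-87\right) \frac{425304}{1275889} = - \frac{37001448}{1275889}$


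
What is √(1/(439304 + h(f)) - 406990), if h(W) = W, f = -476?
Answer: I*√19593517457028333/219414 ≈ 637.96*I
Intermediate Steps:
√(1/(439304 + h(f)) - 406990) = √(1/(439304 - 476) - 406990) = √(1/438828 - 406990) = √(-178598607719/438828) = I*√19593517457028333/219414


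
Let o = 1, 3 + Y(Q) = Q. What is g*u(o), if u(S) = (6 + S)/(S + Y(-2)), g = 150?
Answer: -525/2 ≈ -262.50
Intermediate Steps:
Y(Q) = -3 + Q
u(S) = (6 + S)/(-5 + S) (u(S) = (6 + S)/(S + (-3 - 2)) = (6 + S)/(S - 5) = (6 + S)/(-5 + S))
g*u(o) = 150*((6 + 1)/(-5 + 1)) = 150*(7/(-4)) = 150*(-¼*7) = 150*(-7/4) = -525/2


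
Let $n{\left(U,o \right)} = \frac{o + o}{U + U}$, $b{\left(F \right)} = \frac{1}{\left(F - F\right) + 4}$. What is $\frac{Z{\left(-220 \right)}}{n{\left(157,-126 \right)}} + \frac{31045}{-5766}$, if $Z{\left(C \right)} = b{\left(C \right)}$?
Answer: $- \frac{2758657}{484344} \approx -5.6957$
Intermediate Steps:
$b{\left(F \right)} = \frac{1}{4}$ ($b{\left(F \right)} = \frac{1}{0 + 4} = \frac{1}{4}$)
$Z{\left(C \right)} = \frac{1}{4}$
$n{\left(U,o \right)} = \frac{o}{U}$ ($n{\left(U,o \right)} = \frac{2 o}{2 U} = 2 o \frac{1}{2 U} = \frac{o}{U}$)
$\frac{Z{\left(-220 \right)}}{n{\left(157,-126 \right)}} + \frac{31045}{-5766} = \frac{1}{4 \left(- \frac{126}{157}\right)} + \frac{31045}{-5766} = \frac{1}{4 \left(\left(-126\right) \frac{1}{157}\right)} + 31045 \left(- \frac{1}{5766}\right) = \frac{1}{4 \left(- \frac{126}{157}\right)} - \frac{31045}{5766} = \frac{1}{4} \left(- \frac{157}{126}\right) - \frac{31045}{5766} = - \frac{157}{504} - \frac{31045}{5766} = - \frac{2758657}{484344}$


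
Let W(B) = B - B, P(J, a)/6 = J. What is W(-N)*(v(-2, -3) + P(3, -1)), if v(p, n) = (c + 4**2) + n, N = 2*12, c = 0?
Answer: 0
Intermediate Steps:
N = 24
P(J, a) = 6*J
v(p, n) = 16 + n (v(p, n) = (0 + 4**2) + n = (0 + 16) + n = 16 + n)
W(B) = 0
W(-N)*(v(-2, -3) + P(3, -1)) = 0*((16 - 3) + 6*3) = 0*(13 + 18) = 0*31 = 0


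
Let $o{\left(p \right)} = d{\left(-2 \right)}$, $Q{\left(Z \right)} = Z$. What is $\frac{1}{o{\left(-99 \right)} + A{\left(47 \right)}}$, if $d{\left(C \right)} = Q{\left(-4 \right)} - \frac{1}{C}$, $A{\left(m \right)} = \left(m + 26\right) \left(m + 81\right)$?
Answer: $\frac{2}{18681} \approx 0.00010706$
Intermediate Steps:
$A{\left(m \right)} = \left(26 + m\right) \left(81 + m\right)$
$d{\left(C \right)} = -4 - \frac{1}{C}$
$o{\left(p \right)} = - \frac{7}{2}$ ($o{\left(p \right)} = -4 - \frac{1}{-2} = -4 - - \frac{1}{2} = -4 + \frac{1}{2} = - \frac{7}{2}$)
$\frac{1}{o{\left(-99 \right)} + A{\left(47 \right)}} = \frac{1}{- \frac{7}{2} + \left(2106 + 47^{2} + 107 \cdot 47\right)} = \frac{1}{- \frac{7}{2} + \left(2106 + 2209 + 5029\right)} = \frac{1}{- \frac{7}{2} + 9344} = \frac{1}{\frac{18681}{2}} = \frac{2}{18681}$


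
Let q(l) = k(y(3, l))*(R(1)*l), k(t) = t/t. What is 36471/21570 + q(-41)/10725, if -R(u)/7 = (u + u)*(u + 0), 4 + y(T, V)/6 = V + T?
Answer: 26902177/15422550 ≈ 1.7443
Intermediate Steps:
y(T, V) = -24 + 6*T + 6*V (y(T, V) = -24 + 6*(V + T) = -24 + 6*(T + V) = -24 + (6*T + 6*V) = -24 + 6*T + 6*V)
R(u) = -14*u² (R(u) = -7*(u + u)*(u + 0) = -7*2*u*u = -14*u²)
k(t) = 1
q(l) = -14*l (q(l) = 1*((-14*1²)*l) = 1*((-14*1)*l) = 1*(-14*l) = -14*l)
36471/21570 + q(-41)/10725 = 36471/21570 - 14*(-41)/10725 = 36471*(1/21570) + 574*(1/10725) = 12157/7190 + 574/10725 = 26902177/15422550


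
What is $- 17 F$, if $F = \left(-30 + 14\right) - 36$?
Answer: $884$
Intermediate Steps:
$F = -52$ ($F = -16 - 36 = -52$)
$- 17 F = \left(-17\right) \left(-52\right) = 884$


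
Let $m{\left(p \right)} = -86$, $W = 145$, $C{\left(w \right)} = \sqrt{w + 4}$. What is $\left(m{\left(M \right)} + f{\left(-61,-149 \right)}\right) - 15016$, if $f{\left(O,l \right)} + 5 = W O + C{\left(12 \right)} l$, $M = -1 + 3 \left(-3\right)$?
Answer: $-24548$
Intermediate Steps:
$C{\left(w \right)} = \sqrt{4 + w}$
$M = -10$ ($M = -1 - 9 = -10$)
$f{\left(O,l \right)} = -5 + 4 l + 145 O$ ($f{\left(O,l \right)} = -5 + \left(145 O + \sqrt{4 + 12} l\right) = -5 + \left(145 O + \sqrt{16} l\right) = -5 + \left(145 O + 4 l\right) = -5 + \left(4 l + 145 O\right) = -5 + 4 l + 145 O$)
$\left(m{\left(M \right)} + f{\left(-61,-149 \right)}\right) - 15016 = \left(-86 + \left(-5 + 4 \left(-149\right) + 145 \left(-61\right)\right)\right) - 15016 = \left(-86 - 9446\right) - 15016 = -9532 - 15016 = -24548$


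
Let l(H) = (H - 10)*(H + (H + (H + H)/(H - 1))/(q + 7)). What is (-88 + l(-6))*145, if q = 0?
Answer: 126440/49 ≈ 2580.4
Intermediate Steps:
l(H) = (-10 + H)*(8*H/7 + 2*H/(7*(-1 + H))) (l(H) = (H - 10)*(H + (H + (H + H)/(H - 1))/(0 + 7)) = (-10 + H)*(H + (H + (2*H)/(-1 + H))/7) = (-10 + H)*(H + (H + 2*H/(-1 + H))*(⅐)) = (-10 + H)*(H + (H/7 + 2*H/(7*(-1 + H)))) = (-10 + H)*(8*H/7 + 2*H/(7*(-1 + H))))
(-88 + l(-6))*145 = (-88 + (2/7)*(-6)*(30 - 43*(-6) + 4*(-6)²)/(-1 - 6))*145 = (-88 + (2/7)*(-6)*(30 + 258 + 4*36)/(-7))*145 = (-88 + (2/7)*(-6)*(-⅐)*(30 + 258 + 144))*145 = (-88 + (2/7)*(-6)*(-⅐)*432)*145 = (-88 + 5184/49)*145 = (872/49)*145 = 126440/49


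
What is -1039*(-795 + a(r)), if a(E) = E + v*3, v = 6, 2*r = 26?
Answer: 793796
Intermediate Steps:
r = 13 (r = (½)*26 = 13)
a(E) = 18 + E (a(E) = E + 6*3 = E + 18 = 18 + E)
-1039*(-795 + a(r)) = -1039*(-795 + (18 + 13)) = -1039*(-795 + 31) = -1039*(-764) = 793796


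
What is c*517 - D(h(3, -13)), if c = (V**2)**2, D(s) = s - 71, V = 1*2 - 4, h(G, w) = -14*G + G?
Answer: 8382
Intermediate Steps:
h(G, w) = -13*G
V = -2 (V = 2 - 4 = -2)
D(s) = -71 + s
c = 16 (c = ((-2)**2)**2 = 4**2 = 16)
c*517 - D(h(3, -13)) = 16*517 - (-71 - 13*3) = 8272 - (-71 - 39) = 8272 - 1*(-110) = 8272 + 110 = 8382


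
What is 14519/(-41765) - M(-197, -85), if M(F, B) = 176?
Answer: -7365159/41765 ≈ -176.35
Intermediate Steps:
14519/(-41765) - M(-197, -85) = 14519/(-41765) - 1*176 = 14519*(-1/41765) - 176 = -14519/41765 - 176 = -7365159/41765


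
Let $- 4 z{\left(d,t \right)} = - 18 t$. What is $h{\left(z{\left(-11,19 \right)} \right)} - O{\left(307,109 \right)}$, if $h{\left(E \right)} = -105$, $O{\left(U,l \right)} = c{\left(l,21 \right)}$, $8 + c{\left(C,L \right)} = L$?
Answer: $-118$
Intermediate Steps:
$z{\left(d,t \right)} = \frac{9 t}{2}$ ($z{\left(d,t \right)} = - \frac{\left(-18\right) t}{4} = \frac{9 t}{2}$)
$c{\left(C,L \right)} = -8 + L$
$O{\left(U,l \right)} = 13$ ($O{\left(U,l \right)} = -8 + 21 = 13$)
$h{\left(z{\left(-11,19 \right)} \right)} - O{\left(307,109 \right)} = -105 - 13 = -118$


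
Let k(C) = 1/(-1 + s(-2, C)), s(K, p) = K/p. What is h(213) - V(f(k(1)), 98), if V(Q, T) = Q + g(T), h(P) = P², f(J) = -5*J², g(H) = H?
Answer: 407444/9 ≈ 45272.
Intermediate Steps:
k(C) = 1/(-1 - 2/C)
V(Q, T) = Q + T
h(213) - V(f(k(1)), 98) = 213² - (-5/(2 + 1)² + 98) = 45369 - (-5*(-1*1/3)² + 98) = 45369 - (-5*(-1*1*⅓)² + 98) = 45369 - (-5*(-⅓)² + 98) = 45369 - (-5*⅑ + 98) = 45369 - (-5/9 + 98) = 45369 - 1*877/9 = 45369 - 877/9 = 407444/9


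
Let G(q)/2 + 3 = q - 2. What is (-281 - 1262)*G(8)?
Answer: -9258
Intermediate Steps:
G(q) = -10 + 2*q (G(q) = -6 + 2*(q - 2) = -6 + 2*(-2 + q) = -6 + (-4 + 2*q) = -10 + 2*q)
(-281 - 1262)*G(8) = (-281 - 1262)*(-10 + 2*8) = -1543*(-10 + 16) = -1543*6 = -9258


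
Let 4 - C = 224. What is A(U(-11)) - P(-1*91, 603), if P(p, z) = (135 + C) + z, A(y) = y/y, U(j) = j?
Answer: -517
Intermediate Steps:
C = -220 (C = 4 - 1*224 = 4 - 224 = -220)
A(y) = 1
P(p, z) = -85 + z (P(p, z) = (135 - 220) + z = -85 + z)
A(U(-11)) - P(-1*91, 603) = 1 - (-85 + 603) = 1 - 1*518 = 1 - 518 = -517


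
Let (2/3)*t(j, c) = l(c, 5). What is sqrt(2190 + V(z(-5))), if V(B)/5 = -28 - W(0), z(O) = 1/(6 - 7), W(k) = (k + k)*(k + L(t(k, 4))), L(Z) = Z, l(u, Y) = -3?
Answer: 5*sqrt(82) ≈ 45.277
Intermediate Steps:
t(j, c) = -9/2 (t(j, c) = (3/2)*(-3) = -9/2)
W(k) = 2*k*(-9/2 + k) (W(k) = (k + k)*(k - 9/2) = (2*k)*(-9/2 + k) = 2*k*(-9/2 + k))
z(O) = -1 (z(O) = 1/(-1) = -1)
V(B) = -140 (V(B) = 5*(-28 - 0*(-9 + 2*0)) = 5*(-28 - 0*(-9 + 0)) = 5*(-28 - 0*(-9)) = 5*(-28 - 1*0) = 5*(-28 + 0) = 5*(-28) = -140)
sqrt(2190 + V(z(-5))) = sqrt(2190 - 140) = sqrt(2050) = 5*sqrt(82)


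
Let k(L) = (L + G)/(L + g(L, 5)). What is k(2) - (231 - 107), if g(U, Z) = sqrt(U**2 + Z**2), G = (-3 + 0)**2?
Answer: -3122/25 + 11*sqrt(29)/25 ≈ -122.51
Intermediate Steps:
G = 9 (G = (-3)**2 = 9)
k(L) = (9 + L)/(L + sqrt(25 + L**2)) (k(L) = (L + 9)/(L + sqrt(L**2 + 5**2)) = (9 + L)/(L + sqrt(L**2 + 25)) = (9 + L)/(L + sqrt(25 + L**2)))
k(2) - (231 - 107) = (9 + 2)/(2 + sqrt(25 + 2**2)) - (231 - 107) = 11/(2 + sqrt(25 + 4)) - 1*124 = 11/(2 + sqrt(29)) - 124 = -124 + 11/(2 + sqrt(29))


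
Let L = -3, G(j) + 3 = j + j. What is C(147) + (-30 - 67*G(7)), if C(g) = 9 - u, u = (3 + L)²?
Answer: -758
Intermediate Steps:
G(j) = -3 + 2*j (G(j) = -3 + (j + j) = -3 + 2*j)
u = 0 (u = (3 - 3)² = 0² = 0)
C(g) = 9 (C(g) = 9 - 1*0 = 9 + 0 = 9)
C(147) + (-30 - 67*G(7)) = 9 + (-30 - 67*(-3 + 2*7)) = 9 + (-30 - 67*(-3 + 14)) = 9 + (-30 - 67*11) = 9 + (-30 - 737) = 9 - 767 = -758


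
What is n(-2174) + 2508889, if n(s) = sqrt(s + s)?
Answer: 2508889 + 2*I*sqrt(1087) ≈ 2.5089e+6 + 65.939*I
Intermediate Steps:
n(s) = sqrt(2)*sqrt(s) (n(s) = sqrt(2*s) = sqrt(2)*sqrt(s))
n(-2174) + 2508889 = sqrt(2)*sqrt(-2174) + 2508889 = sqrt(2)*(I*sqrt(2174)) + 2508889 = 2*I*sqrt(1087) + 2508889 = 2508889 + 2*I*sqrt(1087)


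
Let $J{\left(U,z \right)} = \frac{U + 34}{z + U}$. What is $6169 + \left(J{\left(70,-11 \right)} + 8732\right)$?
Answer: $\frac{879263}{59} \approx 14903.0$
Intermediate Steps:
$J{\left(U,z \right)} = \frac{34 + U}{U + z}$
$6169 + \left(J{\left(70,-11 \right)} + 8732\right) = 6169 + \left(\frac{34 + 70}{70 - 11} + 8732\right) = 6169 + \left(\frac{1}{59} \cdot 104 + 8732\right) = 6169 + \left(\frac{104}{59} + 8732\right) = 6169 + \frac{515292}{59} = \frac{879263}{59}$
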